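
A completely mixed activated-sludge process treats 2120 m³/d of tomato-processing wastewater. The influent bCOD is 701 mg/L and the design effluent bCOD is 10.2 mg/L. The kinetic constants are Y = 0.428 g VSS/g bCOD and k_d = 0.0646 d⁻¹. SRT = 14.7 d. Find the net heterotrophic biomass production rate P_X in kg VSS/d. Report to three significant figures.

P_X ≈ 322 kg VSS/d

Correct the yield for decay: Y_obs = Y/(1 + k_d θ_c) = 0.428 / (1 + 0.0646 × 14.7) = 0.428 / 1.950 = 0.2195.
ΔS = 701 − 10.2 = 690.8 mg/L, so the substrate removal rate is 2120 × 690.8/1000 = 1464 kg bCOD/d.
So the net sludge growth is P_X = 0.2195 × 1464 = 321.5 kg VSS/d.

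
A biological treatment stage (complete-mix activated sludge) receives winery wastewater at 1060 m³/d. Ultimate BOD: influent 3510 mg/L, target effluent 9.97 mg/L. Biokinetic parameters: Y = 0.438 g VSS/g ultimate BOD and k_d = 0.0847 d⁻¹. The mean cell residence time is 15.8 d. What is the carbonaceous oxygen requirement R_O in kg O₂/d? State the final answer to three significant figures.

R_O ≈ 2720 kg O₂/d

Correct the yield for decay: Y_obs = Y/(1 + k_d θ_c) = 0.438 / (1 + 0.0847 × 15.8) = 0.438 / 2.338 = 0.1873.
Mass of ultimate BOD removed per day: Q(S₀ − S) = 1060 × 3500 g/m³ = 3710 kg/d.
P_X = Y_obs·Q·(S₀ − S) = 0.1873 × 3710 = 695.0 kg VSS/d.
Carbonaceous O₂ demand = substrate oxidised − cell-mass equivalent = 3710 − 1.42 × 695.0 = 2723 kg O₂/d.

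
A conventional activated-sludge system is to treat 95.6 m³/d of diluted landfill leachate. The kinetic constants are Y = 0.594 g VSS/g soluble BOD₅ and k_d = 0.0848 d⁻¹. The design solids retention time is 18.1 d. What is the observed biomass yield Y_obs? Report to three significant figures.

Observed yield with endogenous decay: Y_obs = Y / (1 + k_d·θ_c) = 0.594 / (1 + 0.0848 × 18.1) = 0.594 / 2.535 = 0.2343 g VSS/g soluble BOD₅.

Y_obs ≈ 0.234 g VSS/g soluble BOD₅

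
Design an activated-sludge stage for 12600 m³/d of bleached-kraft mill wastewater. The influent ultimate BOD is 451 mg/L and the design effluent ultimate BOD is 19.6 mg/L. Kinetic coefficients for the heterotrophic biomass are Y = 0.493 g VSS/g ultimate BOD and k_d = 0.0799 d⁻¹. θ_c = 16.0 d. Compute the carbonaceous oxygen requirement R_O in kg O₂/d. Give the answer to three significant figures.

Observed yield with endogenous decay: Y_obs = Y / (1 + k_d·θ_c) = 0.493 / (1 + 0.0799 × 16.0) = 0.493 / 2.278 = 0.2164 g VSS/g ultimate BOD.
ΔS = 451 − 19.6 = 431.4 mg/L, so the substrate removal rate is 12600 × 431.4/1000 = 5436 kg ultimate BOD/d.
P_X = Y_obs·Q·(S₀ − S) = 0.2164 × 5436 = 1176 kg VSS/d.
R_O = Q·(S₀ − S) − 1.42·P_X = 5436 − 1.42 × 1176 = 3765 kg O₂/d.

R_O ≈ 3770 kg O₂/d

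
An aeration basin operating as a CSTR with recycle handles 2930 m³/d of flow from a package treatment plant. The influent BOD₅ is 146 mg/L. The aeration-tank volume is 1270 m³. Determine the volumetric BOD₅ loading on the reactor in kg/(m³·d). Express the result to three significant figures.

L_v = Q S₀ / V = 2930 × 146 × 10⁻³ / 1270 = 0.3368 kg/(m³·d).

L_v ≈ 0.337 kg BOD₅/(m³·d)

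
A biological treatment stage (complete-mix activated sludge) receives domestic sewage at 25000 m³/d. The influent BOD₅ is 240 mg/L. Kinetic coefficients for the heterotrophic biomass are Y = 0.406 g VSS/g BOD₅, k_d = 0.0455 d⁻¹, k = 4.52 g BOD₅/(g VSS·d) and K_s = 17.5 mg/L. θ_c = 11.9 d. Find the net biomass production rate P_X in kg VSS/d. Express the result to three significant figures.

From the Monod/SRT balance for a CMAS, S = K_s·(1+k_d θ_c)/[θ_c·(Y k − k_d) − 1] = 17.5 × (1 + 0.0455 × 11.9) / [11.9 × (0.406 × 4.52 − 0.0455) − 1] = 26.98 / 20.30 = 1.329 mg/L.
Correct the yield for decay: Y_obs = Y/(1 + k_d θ_c) = 0.406 / (1 + 0.0455 × 11.9) = 0.406 / 1.541 = 0.2634.
Mass of BOD₅ removed per day: Q(S₀ − S) = 25000 × 238.7 g/m³ = 5967 kg/d.
P_X = Y_obs · Q(S₀ − S) = 0.2634 × 5967 = 1572 kg VSS/d.

P_X ≈ 1570 kg VSS/d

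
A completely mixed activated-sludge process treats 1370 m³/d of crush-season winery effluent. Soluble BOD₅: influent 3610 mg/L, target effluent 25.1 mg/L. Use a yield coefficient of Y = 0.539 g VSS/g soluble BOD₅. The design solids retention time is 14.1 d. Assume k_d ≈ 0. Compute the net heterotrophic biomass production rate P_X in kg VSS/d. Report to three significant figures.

P_X ≈ 2650 kg VSS/d

No decay correction is needed, so Y_obs = Y = 0.539.
Q·(S₀ − S) = 1370 × (3610 − 25.1) × 10⁻³ = 4911 kg/d removed.
P_X = Y_obs · Q(S₀ − S) = 0.5390 × 4911 = 2647 kg VSS/d.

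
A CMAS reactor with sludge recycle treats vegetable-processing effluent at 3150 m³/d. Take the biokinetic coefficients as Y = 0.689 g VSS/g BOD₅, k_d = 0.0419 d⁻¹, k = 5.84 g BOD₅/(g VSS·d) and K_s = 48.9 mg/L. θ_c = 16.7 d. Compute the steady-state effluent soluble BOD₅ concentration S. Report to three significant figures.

For a completely mixed reactor with recycle the Lawrence–McCarty relation gives S = K_s·(1 + k_d·θ_c) / [θ_c·(Y·k − k_d) − 1] = 48.9 × (1 + 0.0419 × 16.7) / [16.7 × (0.689 × 5.84 − 0.0419) − 1] = 83.12 / 65.50 = 1.269 mg/L.

S ≈ 1.27 mg/L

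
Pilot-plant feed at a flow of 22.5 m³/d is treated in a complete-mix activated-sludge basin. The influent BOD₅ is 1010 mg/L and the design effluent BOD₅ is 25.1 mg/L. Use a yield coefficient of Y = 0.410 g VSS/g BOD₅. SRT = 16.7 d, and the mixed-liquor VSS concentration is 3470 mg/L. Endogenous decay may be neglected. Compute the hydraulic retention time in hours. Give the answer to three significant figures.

V·X = Y·Q·ΔS·θ_c gives V = 0.410 × 22.5 × (1010 − 25.1) × 16.7 / 3470 = 43.73 m³.
τ = V/Q = 43.73/22.5 = 1.943 d, or 46.64 h.

τ ≈ 46.6 h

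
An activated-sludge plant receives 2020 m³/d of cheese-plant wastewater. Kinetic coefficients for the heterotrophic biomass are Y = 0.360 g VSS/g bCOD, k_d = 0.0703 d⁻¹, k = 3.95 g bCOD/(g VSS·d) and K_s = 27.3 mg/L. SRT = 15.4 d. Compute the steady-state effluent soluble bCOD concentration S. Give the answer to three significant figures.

S ≈ 2.87 mg/L

From the Monod/SRT balance for a CMAS, S = K_s·(1+k_d θ_c)/[θ_c·(Y k − k_d) − 1] = 27.3 × (1 + 0.0703 × 15.4) / [15.4 × (0.360 × 3.95 − 0.0703) − 1] = 56.86 / 19.82 = 2.869 mg/L.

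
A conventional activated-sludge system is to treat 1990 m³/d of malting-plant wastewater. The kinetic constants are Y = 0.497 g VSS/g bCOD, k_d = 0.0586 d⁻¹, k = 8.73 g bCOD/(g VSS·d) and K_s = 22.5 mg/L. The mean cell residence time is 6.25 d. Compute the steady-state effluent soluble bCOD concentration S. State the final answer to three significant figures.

S ≈ 1.19 mg/L

From the Monod/SRT balance for a CMAS, S = K_s·(1+k_d θ_c)/[θ_c·(Y k − k_d) − 1] = 22.5 × (1 + 0.0586 × 6.25) / [6.25 × (0.497 × 8.73 − 0.0586) − 1] = 30.74 / 25.75 = 1.194 mg/L.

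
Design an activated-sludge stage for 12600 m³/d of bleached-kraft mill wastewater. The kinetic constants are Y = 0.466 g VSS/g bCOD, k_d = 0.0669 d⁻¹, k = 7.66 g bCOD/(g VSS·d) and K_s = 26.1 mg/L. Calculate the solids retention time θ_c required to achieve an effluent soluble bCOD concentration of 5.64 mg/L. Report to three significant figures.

At the target effluent, Y k S/(K_s+S) = 0.466×7.66×5.64/31.74 = 0.6343 d⁻¹.
1/θ_c = 0.6343 − 0.0669 = 0.5674 d⁻¹, so θ_c = 1.762 d.

θ_c ≈ 1.76 d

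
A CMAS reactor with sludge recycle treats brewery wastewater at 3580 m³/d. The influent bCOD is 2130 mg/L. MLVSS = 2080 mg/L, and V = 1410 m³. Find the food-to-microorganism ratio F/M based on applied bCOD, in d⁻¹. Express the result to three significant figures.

Food-to-microorganism ratio F/M = Q S₀ / (V X) = 3580 × 2130 / (1410 × 2080) = 2.600 d⁻¹.

F/M ≈ 2.60 d⁻¹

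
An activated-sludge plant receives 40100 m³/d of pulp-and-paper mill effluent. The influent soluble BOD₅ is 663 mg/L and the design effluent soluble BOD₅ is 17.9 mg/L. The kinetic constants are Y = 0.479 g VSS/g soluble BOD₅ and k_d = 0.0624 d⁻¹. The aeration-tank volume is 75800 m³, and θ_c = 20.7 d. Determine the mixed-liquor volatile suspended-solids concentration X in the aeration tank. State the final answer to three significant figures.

X ≈ 1480 mg/L

Solving the biomass balance for X: X = Y Q (S₀−S) θ_c / [V (1+k_d θ_c)] = 0.479 × 40100 × (663 − 17.9) × 20.7 / [75800 × (1 + 0.0624 × 20.7)] = 1477 mg/L.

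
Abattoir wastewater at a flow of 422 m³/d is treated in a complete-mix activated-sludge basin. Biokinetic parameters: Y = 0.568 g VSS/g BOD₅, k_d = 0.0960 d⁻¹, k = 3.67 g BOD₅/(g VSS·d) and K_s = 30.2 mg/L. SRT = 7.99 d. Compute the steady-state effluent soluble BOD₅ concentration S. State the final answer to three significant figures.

S ≈ 3.58 mg/L

Effluent substrate depends only on kinetics and SRT: S = K_s(1 + k_d θ_c) / [θ_c(Yk − k_d) − 1] = 30.2 × (1 + 0.0960 × 7.99) / [7.99 × (0.568 × 3.67 − 0.0960) − 1] = 53.36 / 14.89 = 3.584 mg/L.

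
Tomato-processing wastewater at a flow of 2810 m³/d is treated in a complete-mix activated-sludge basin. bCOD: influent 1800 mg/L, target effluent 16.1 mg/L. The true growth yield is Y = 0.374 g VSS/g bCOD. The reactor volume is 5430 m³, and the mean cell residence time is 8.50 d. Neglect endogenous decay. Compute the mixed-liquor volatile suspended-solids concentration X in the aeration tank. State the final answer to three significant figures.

From V·X = Y·Q·(S₀ − S)·θ_c (decay neglected): X = 0.374 × 2810 × (1800 − 16.1) × 8.50 / 5430 = 2935 mg/L.

X ≈ 2930 mg/L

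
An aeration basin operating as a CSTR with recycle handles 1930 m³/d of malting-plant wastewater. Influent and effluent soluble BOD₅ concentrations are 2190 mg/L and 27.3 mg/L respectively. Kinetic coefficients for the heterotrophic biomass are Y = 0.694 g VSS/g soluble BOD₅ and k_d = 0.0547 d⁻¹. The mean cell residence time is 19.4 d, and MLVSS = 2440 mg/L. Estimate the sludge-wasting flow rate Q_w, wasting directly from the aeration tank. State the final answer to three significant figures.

From the SRT design equation V = Y Q (S₀−S) θ_c / [X (1 + k_d θ_c)] = 0.694 × 1930 × (2190 − 27.3) × 19.4 / [2440 × (1 + 0.0547 × 19.4)] = 5.62×10^7 / 5029 = 11174 m³.
Wasting from the aeration tank: Q_w = V / θ_c = 11174 / 19.4 = 576.0 m³/d.

Q_w ≈ 576 m³/d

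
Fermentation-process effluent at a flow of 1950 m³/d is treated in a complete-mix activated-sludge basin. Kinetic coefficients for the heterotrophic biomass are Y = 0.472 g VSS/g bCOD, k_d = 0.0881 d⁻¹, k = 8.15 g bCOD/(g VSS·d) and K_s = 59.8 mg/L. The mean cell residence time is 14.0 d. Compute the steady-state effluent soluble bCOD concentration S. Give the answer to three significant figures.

From the Monod/SRT balance for a CMAS, S = K_s·(1+k_d θ_c)/[θ_c·(Y k − k_d) − 1] = 59.8 × (1 + 0.0881 × 14.0) / [14.0 × (0.472 × 8.15 − 0.0881) − 1] = 133.6 / 51.62 = 2.587 mg/L.

S ≈ 2.59 mg/L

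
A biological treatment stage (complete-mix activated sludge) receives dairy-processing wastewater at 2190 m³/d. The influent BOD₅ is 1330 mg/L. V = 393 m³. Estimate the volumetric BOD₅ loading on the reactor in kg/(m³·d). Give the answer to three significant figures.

Applied BOD₅ load per unit volume = Q·S₀/V = (2190 × 1330/1000)/393.0 = 7.411 kg BOD₅·m⁻³·d⁻¹.

L_v ≈ 7.41 kg BOD₅/(m³·d)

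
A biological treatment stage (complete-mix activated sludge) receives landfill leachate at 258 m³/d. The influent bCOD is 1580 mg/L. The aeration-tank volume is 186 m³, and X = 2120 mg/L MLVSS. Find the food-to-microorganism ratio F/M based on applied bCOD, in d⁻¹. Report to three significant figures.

F/M ≈ 1.03 d⁻¹

Food-to-microorganism ratio F/M = Q S₀ / (V X) = 258 × 1580 / (186.0 × 2120) = 1.034 d⁻¹.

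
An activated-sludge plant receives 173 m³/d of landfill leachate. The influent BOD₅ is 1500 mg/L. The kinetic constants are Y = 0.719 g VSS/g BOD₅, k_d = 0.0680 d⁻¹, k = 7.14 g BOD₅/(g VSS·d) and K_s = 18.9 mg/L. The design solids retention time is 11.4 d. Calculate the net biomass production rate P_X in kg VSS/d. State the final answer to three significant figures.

P_X ≈ 105 kg VSS/d

From the Monod/SRT balance for a CMAS, S = K_s·(1+k_d θ_c)/[θ_c·(Y k − k_d) − 1] = 18.9 × (1 + 0.0680 × 11.4) / [11.4 × (0.719 × 7.14 − 0.0680) − 1] = 33.55 / 56.75 = 0.5912 mg/L.
Correct the yield for decay: Y_obs = Y/(1 + k_d θ_c) = 0.719 / (1 + 0.0680 × 11.4) = 0.719 / 1.775 = 0.4050.
Substrate removed = Q·(S₀ − S) = 173 m³/d × (1500 − 0.591) g/m³ = 2.59×10^5 g/d = 259.4 kg/d.
Net biomass production P_X = Y_obs × Q·(S₀ − S) = 0.4050 × 259.4 = 105.1 kg VSS/d.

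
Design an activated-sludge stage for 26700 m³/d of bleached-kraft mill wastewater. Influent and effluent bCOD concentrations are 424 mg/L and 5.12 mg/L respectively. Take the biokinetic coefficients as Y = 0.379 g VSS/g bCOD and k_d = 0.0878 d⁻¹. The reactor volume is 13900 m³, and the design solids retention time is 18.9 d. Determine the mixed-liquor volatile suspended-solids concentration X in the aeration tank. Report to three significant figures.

X = Y·Q·ΔS·θ_c / [V·(1 + k_d θ_c)] = 0.379 × 26700 × (424 − 5.12) × 18.9 / [13900 × (1 + 0.0878 × 18.9)] = 2167 mg/L.

X ≈ 2170 mg/L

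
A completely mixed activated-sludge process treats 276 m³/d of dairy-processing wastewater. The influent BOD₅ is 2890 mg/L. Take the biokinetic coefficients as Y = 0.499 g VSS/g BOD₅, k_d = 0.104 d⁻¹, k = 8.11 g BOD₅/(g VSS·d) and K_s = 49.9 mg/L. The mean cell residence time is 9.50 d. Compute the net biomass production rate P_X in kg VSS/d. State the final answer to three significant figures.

From the Monod/SRT balance for a CMAS, S = K_s·(1+k_d θ_c)/[θ_c·(Y k − k_d) − 1] = 49.9 × (1 + 0.104 × 9.50) / [9.50 × (0.499 × 8.11 − 0.104) − 1] = 99.20 / 36.46 = 2.721 mg/L.
Observed yield with endogenous decay: Y_obs = Y / (1 + k_d·θ_c) = 0.499 / (1 + 0.104 × 9.50) = 0.499 / 1.988 = 0.2510 g VSS/g BOD₅.
Q·(S₀ − S) = 276 × (2890 − 2.72) × 10⁻³ = 796.9 kg/d removed.
Biomass produced: P_X = Y_obs·Q·ΔS = 0.2510 × 796.9 ≈ 200.0 kg VSS/d.

P_X ≈ 200 kg VSS/d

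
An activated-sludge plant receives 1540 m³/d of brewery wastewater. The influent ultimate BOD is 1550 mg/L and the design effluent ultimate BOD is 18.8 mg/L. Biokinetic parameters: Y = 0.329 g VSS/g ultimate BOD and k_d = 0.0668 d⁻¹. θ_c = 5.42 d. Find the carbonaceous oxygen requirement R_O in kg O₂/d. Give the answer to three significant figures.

Observed yield with endogenous decay: Y_obs = Y / (1 + k_d·θ_c) = 0.329 / (1 + 0.0668 × 5.42) = 0.329 / 1.362 = 0.2415 g VSS/g ultimate BOD.
Mass of ultimate BOD removed per day: Q(S₀ − S) = 1540 × 1531 g/m³ = 2358 kg/d.
P_X = Y_obs·Q·(S₀ − S) = 0.2415 × 2358 = 569.6 kg VSS/d.
R_O = Q·(S₀ − S) − 1.42·P_X = 2358 − 1.42 × 569.6 = 1549 kg O₂/d.

R_O ≈ 1550 kg O₂/d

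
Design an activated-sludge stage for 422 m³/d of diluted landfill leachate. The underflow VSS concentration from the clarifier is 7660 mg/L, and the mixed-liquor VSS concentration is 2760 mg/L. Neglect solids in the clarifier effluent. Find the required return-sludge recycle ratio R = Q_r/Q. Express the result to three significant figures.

Mass balance around the secondary clarifier (neglecting effluent solids): R = X / (X_r − X) = 2760 / (7660 − 2760) = 0.5633.

R ≈ 0.563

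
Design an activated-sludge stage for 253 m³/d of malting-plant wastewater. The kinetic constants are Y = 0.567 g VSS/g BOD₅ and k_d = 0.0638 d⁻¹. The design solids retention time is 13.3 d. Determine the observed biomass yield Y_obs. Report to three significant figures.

Y_obs = Y / (1 + k_d θ_c) = 0.567 / (1 + 0.0638 × 13.3) = 0.567 / 1.849 = 0.3067.

Y_obs ≈ 0.307 g VSS/g BOD₅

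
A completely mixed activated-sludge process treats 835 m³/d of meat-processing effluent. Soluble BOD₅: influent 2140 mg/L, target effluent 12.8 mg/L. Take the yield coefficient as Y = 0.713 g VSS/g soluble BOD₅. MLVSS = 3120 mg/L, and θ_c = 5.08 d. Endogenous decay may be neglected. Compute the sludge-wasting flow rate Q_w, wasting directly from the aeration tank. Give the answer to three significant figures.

Q_w ≈ 406 m³/d

With k_d = 0 the design equation reduces to V = Y Q (S₀−S) θ_c / X = 0.713 × 835 × (2140 − 12.8) × 5.08 / 3120 = 2062 m³.
Wasting from the aeration tank: Q_w = V / θ_c = 2062 / 5.08 = 405.9 m³/d.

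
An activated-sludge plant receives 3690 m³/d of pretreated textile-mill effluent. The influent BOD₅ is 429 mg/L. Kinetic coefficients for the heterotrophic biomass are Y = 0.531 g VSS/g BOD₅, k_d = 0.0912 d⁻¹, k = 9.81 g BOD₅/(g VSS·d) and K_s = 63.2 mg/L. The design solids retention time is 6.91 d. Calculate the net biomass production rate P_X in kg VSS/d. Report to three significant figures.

P_X ≈ 512 kg VSS/d

From the Monod/SRT balance for a CMAS, S = K_s·(1+k_d θ_c)/[θ_c·(Y k − k_d) − 1] = 63.2 × (1 + 0.0912 × 6.91) / [6.91 × (0.531 × 9.81 − 0.0912) − 1] = 103.0 / 34.36 = 2.998 mg/L.
The observed yield is Y_obs = Y/(1 + k_d·θ_c) = 0.531 / (1 + 0.0912 × 6.91) = 0.531 / 1.630 = 0.3257 g VSS per g BOD₅ removed.
Mass of BOD₅ removed per day: Q(S₀ − S) = 3690 × 426.0 g/m³ = 1572 kg/d.
Net biomass production P_X = Y_obs × Q·(S₀ − S) = 0.3257 × 1572 = 512.0 kg VSS/d.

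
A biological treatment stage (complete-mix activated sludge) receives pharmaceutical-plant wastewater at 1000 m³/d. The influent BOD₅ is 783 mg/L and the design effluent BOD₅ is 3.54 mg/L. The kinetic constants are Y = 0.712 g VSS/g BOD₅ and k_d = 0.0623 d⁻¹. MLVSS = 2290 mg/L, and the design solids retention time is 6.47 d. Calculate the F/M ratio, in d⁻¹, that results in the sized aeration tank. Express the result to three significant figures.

F/M ≈ 0.306 d⁻¹

Rearranging the biomass balance for a CMAS with decay, V = Y·Q·ΔS·θ_c / [X·(1+k_d θ_c)] = 0.712 × 1000 × (783 − 3.54) × 6.47 / [2290 × (1 + 0.0623 × 6.47)] = 3.59×10^6 / 3213 = 1118 m³.
F/M = applied load / biomass = Q·S₀/(V·X) = 1000 × 783 / (1118 × 2290) = 0.3060 d⁻¹.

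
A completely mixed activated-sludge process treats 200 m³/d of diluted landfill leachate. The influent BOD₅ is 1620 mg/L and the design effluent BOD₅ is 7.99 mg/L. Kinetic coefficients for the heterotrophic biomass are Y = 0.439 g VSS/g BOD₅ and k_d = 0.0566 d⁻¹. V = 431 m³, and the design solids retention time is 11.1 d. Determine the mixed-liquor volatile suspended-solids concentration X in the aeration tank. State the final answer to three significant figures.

X ≈ 2240 mg/L

Solving the biomass balance for X: X = Y Q (S₀−S) θ_c / [V (1+k_d θ_c)] = 0.439 × 200 × (1620 − 7.99) × 11.1 / [431 × (1 + 0.0566 × 11.1)] = 2239 mg/L.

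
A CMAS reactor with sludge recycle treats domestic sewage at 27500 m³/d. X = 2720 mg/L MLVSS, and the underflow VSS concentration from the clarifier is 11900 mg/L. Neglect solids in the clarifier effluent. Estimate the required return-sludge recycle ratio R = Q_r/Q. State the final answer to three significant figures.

Solids balance on the clarifier gives (1+R)X = R·X_r, so R = X/(X_r − X) = 2720 / (11900 − 2720) = 0.2963.

R ≈ 0.296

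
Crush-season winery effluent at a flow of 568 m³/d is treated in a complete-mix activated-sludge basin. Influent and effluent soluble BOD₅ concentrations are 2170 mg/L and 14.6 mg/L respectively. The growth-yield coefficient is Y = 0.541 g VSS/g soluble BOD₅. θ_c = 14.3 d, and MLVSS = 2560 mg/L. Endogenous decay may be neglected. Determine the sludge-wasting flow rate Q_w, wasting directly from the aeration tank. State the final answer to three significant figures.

Q_w ≈ 259 m³/d

Biomass mass balance (decay neglected): V·X = Y·Q·(S₀ − S)·θ_c, so V = 0.541 × 568 × (2170 − 14.6) × 14.3 / 2560 = 3700 m³.
Wasting from the aeration tank: Q_w = V / θ_c = 3700 / 14.3 = 258.7 m³/d.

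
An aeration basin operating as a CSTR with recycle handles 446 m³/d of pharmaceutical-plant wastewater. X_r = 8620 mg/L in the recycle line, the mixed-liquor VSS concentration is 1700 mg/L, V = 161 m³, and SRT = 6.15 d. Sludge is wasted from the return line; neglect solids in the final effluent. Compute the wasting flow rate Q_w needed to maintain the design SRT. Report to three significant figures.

Wasting from the return line (neglecting effluent solids): Q_w = V·X / (θ_c·X_r) = 161.0 × 1700 / (6.15 × 8620) = 5.163 m³/d.

Q_w ≈ 5.16 m³/d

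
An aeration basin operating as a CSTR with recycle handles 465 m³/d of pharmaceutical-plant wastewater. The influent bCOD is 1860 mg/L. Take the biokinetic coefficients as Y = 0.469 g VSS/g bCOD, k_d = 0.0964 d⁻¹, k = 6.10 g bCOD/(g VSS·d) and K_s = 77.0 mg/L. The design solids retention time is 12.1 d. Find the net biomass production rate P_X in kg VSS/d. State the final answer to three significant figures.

Effluent substrate depends only on kinetics and SRT: S = K_s(1 + k_d θ_c) / [θ_c(Yk − k_d) − 1] = 77.0 × (1 + 0.0964 × 12.1) / [12.1 × (0.469 × 6.10 − 0.0964) − 1] = 166.8 / 32.45 = 5.141 mg/L.
Correct the yield for decay: Y_obs = Y/(1 + k_d θ_c) = 0.469 / (1 + 0.0964 × 12.1) = 0.469 / 2.166 = 0.2165.
Substrate removed = Q·(S₀ − S) = 465 m³/d × (1860 − 5.14) g/m³ = 8.63×10^5 g/d = 862.5 kg/d.
So the net sludge growth is P_X = 0.2165 × 862.5 = 186.7 kg VSS/d.

P_X ≈ 187 kg VSS/d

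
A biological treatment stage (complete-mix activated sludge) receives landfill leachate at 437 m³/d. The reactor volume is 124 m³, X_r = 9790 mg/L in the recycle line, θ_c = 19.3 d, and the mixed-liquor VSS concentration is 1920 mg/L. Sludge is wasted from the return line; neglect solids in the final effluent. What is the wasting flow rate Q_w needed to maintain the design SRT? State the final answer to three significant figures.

Q_w ≈ 1.26 m³/d

Wasting from the return line (neglecting effluent solids): Q_w = V·X / (θ_c·X_r) = 124.0 × 1920 / (19.3 × 9790) = 1.260 m³/d.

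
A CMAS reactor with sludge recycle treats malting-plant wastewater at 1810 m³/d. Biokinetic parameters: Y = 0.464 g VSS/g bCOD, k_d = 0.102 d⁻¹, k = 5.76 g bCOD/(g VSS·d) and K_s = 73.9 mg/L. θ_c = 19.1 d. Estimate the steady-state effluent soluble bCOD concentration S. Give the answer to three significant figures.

S ≈ 4.53 mg/L

Effluent substrate depends only on kinetics and SRT: S = K_s(1 + k_d θ_c) / [θ_c(Yk − k_d) − 1] = 73.9 × (1 + 0.102 × 19.1) / [19.1 × (0.464 × 5.76 − 0.102) − 1] = 217.9 / 48.10 = 4.530 mg/L.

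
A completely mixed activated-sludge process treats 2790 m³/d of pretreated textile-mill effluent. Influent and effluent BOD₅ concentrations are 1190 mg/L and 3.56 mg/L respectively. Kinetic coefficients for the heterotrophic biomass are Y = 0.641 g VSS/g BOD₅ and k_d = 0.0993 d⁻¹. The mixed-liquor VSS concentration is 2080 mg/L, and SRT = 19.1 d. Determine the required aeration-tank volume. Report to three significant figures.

V ≈ 6730 m³

Rearranging the biomass balance for a CMAS with decay, V = Y·Q·ΔS·θ_c / [X·(1+k_d θ_c)] = 0.641 × 2790 × (1190 − 3.56) × 19.1 / [2080 × (1 + 0.0993 × 19.1)] = 4.05×10^7 / 6025 = 6726 m³.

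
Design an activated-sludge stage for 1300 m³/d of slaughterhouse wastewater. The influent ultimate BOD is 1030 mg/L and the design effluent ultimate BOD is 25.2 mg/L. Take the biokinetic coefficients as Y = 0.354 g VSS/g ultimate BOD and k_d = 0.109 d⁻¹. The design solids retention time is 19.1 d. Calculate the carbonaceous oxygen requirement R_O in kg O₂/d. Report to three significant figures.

Observed yield with endogenous decay: Y_obs = Y / (1 + k_d·θ_c) = 0.354 / (1 + 0.109 × 19.1) = 0.354 / 3.082 = 0.1149 g VSS/g ultimate BOD.
Substrate removed = Q·(S₀ − S) = 1300 m³/d × (1030 − 25.2) g/m³ = 1.31×10^6 g/d = 1306 kg/d.
P_X = Y_obs·Q·(S₀ − S) = 0.1149 × 1306 = 150.0 kg VSS/d.
R_O = Q·ΔS − 1.42 P_X = 1306 − 213.1 = 1093 kg O₂/d.

R_O ≈ 1090 kg O₂/d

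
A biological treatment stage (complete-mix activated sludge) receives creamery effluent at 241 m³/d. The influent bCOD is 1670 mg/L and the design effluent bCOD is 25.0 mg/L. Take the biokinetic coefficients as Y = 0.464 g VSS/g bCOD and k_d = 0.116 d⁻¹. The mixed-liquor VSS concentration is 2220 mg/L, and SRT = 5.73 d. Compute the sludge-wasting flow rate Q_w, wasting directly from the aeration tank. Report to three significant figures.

From the SRT design equation V = Y Q (S₀−S) θ_c / [X (1 + k_d θ_c)] = 0.464 × 241 × (1670 − 25.0) × 5.73 / [2220 × (1 + 0.116 × 5.73)] = 1.05×10^6 / 3696 = 285.2 m³.
For wasting at MLVSS concentration, Q_w = V/θ_c = 285.2/5.73 = 49.78 m³/d.

Q_w ≈ 49.8 m³/d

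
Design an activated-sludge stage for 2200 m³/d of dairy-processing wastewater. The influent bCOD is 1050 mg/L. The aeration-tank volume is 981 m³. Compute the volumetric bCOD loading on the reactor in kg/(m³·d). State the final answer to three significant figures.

L_v ≈ 2.35 kg bCOD/(m³·d)

Volumetric loading L_v = Q·S₀ / V = 2200 × 1050 g/m³ / 981.0 m³ = 2355 g/(m³·d) = 2.355 kg bCOD/(m³·d).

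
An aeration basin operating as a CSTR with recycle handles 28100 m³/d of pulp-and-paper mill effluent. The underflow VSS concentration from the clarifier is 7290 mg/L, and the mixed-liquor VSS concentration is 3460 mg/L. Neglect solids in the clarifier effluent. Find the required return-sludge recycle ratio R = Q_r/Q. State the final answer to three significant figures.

R ≈ 0.903

R = Q_r/Q = X/(X_r − X) = 3460 / (7290 − 3460) = 0.9034.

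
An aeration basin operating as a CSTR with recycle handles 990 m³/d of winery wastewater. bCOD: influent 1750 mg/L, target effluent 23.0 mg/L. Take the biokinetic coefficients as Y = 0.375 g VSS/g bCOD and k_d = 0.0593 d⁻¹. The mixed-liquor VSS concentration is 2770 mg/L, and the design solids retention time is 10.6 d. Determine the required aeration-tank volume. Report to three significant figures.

V ≈ 1510 m³

Steady-state biomass mass balance: V·X·(1 + k_d·θ_c) = Y·Q·(S₀ − S)·θ_c, so V = 0.375 × 990 × (1750 − 23.0) × 10.6 / [2770 × (1 + 0.0593 × 10.6)] = 6.8×10^6 / 4511 = 1507 m³.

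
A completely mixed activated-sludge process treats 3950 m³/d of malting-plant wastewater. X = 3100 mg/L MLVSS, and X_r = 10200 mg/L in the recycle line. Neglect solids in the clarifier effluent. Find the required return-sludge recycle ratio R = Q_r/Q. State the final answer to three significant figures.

R ≈ 0.437

Mass balance around the secondary clarifier (neglecting effluent solids): R = X / (X_r − X) = 3100 / (10200 − 3100) = 0.4366.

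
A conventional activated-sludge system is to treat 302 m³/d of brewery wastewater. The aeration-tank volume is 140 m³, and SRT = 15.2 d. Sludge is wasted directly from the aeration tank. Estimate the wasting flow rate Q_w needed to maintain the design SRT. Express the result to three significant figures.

With mixed-liquor wasting, θ_c = V/Q_w, so Q_w = V/θ_c = 140.0/15.2 = 9.211 m³/d.

Q_w ≈ 9.21 m³/d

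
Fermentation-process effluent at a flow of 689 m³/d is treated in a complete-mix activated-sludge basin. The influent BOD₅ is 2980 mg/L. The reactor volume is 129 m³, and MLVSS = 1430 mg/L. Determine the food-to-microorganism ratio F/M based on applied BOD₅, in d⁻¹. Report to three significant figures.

F/M ≈ 11.1 d⁻¹

Food-to-microorganism ratio F/M = Q S₀ / (V X) = 689 × 2980 / (129.0 × 1430) = 11.13 d⁻¹.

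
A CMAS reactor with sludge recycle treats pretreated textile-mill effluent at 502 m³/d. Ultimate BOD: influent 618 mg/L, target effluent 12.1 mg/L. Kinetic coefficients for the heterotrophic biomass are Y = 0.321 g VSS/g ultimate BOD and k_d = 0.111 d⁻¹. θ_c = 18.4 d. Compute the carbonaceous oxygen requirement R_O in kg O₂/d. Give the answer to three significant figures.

R_O ≈ 259 kg O₂/d

Observed yield with endogenous decay: Y_obs = Y / (1 + k_d·θ_c) = 0.321 / (1 + 0.111 × 18.4) = 0.321 / 3.042 = 0.1055 g VSS/g ultimate BOD.
Q·(S₀ − S) = 502 × (618 − 12.1) × 10⁻³ = 304.2 kg/d removed.
P_X = Y_obs·Q·(S₀ − S) = 0.1055 × 304.2 = 32.09 kg VSS/d.
R_O = Q·(S₀ − S) − 1.42·P_X = 304.2 − 1.42 × 32.09 = 258.6 kg O₂/d.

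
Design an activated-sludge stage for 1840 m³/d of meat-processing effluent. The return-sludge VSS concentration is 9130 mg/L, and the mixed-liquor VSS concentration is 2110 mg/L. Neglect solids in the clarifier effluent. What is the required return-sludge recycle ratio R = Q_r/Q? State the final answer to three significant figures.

R ≈ 0.301

Mass balance around the secondary clarifier (neglecting effluent solids): R = X / (X_r − X) = 2110 / (9130 − 2110) = 0.3006.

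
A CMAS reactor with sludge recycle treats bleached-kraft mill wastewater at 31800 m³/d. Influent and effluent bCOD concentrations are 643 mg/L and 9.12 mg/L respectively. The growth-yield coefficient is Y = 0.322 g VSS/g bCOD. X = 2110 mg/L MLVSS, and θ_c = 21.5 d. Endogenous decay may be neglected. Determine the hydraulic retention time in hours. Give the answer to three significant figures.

τ ≈ 49.9 h

Biomass mass balance (decay neglected): V·X = Y·Q·(S₀ − S)·θ_c, so V = 0.322 × 31800 × (643 − 9.12) × 21.5 / 2110 = 66137 m³.
HRT = V/Q = 66137 m³ / 31800 m³·d⁻¹ = 2.080 d × 24 = 49.91 h.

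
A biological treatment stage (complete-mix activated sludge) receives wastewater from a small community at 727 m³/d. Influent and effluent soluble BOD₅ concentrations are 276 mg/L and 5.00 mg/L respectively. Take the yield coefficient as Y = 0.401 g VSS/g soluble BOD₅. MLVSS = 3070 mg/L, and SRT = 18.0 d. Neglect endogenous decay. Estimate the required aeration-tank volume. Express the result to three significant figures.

V ≈ 463 m³

V·X = Y·Q·ΔS·θ_c gives V = 0.401 × 727 × (276 − 5.00) × 18.0 / 3070 = 463.2 m³.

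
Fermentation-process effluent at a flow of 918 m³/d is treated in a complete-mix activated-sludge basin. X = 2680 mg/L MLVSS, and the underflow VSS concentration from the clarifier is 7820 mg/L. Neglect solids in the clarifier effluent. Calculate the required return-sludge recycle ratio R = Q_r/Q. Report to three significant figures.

R ≈ 0.521

Mass balance around the secondary clarifier (neglecting effluent solids): R = X / (X_r − X) = 2680 / (7820 − 2680) = 0.5214.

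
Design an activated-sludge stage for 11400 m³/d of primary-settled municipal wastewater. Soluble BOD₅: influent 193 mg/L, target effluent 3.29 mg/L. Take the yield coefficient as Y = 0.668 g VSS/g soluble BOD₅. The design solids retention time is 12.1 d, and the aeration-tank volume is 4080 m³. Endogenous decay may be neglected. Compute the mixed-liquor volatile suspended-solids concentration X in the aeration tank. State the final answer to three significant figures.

X ≈ 4280 mg/L

From V·X = Y·Q·(S₀ − S)·θ_c (decay neglected): X = 0.668 × 11400 × (193 − 3.29) × 12.1 / 4080 = 4284 mg/L.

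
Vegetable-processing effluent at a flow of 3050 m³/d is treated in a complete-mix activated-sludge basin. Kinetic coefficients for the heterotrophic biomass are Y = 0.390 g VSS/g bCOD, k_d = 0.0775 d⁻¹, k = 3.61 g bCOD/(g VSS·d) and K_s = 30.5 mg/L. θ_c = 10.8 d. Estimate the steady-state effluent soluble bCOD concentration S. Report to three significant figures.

For a completely mixed reactor with recycle the Lawrence–McCarty relation gives S = K_s·(1 + k_d·θ_c) / [θ_c·(Y·k − k_d) − 1] = 30.5 × (1 + 0.0775 × 10.8) / [10.8 × (0.390 × 3.61 − 0.0775) − 1] = 56.03 / 13.37 = 4.191 mg/L.

S ≈ 4.19 mg/L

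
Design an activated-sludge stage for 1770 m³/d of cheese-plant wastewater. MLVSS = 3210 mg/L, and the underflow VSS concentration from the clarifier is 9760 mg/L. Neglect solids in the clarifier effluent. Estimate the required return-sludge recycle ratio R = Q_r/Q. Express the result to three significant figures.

Mass balance around the secondary clarifier (neglecting effluent solids): R = X / (X_r − X) = 3210 / (9760 − 3210) = 0.4901.

R ≈ 0.490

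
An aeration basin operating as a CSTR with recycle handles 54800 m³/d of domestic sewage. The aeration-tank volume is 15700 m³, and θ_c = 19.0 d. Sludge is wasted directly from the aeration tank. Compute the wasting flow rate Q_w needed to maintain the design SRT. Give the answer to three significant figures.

Q_w ≈ 826 m³/d

For wasting at MLVSS concentration, Q_w = V/θ_c = 15700/19.0 = 826.3 m³/d.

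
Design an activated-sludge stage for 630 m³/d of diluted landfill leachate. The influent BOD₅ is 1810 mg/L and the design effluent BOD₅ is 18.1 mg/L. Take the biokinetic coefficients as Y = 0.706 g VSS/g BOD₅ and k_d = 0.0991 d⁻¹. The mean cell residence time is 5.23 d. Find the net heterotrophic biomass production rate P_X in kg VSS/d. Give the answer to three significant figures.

Correct the yield for decay: Y_obs = Y/(1 + k_d θ_c) = 0.706 / (1 + 0.0991 × 5.23) = 0.706 / 1.518 = 0.4650.
Q·(S₀ − S) = 630 × (1810 − 18.1) × 10⁻³ = 1129 kg/d removed.
P_X = Y_obs · Q(S₀ − S) = 0.4650 × 1129 = 524.9 kg VSS/d.

P_X ≈ 525 kg VSS/d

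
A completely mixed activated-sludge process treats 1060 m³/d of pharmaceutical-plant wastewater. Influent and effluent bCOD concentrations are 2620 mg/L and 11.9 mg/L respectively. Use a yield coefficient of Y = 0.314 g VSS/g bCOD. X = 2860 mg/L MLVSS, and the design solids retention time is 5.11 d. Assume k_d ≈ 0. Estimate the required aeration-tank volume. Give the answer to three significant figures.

V·X = Y·Q·ΔS·θ_c gives V = 0.314 × 1060 × (2620 − 11.9) × 5.11 / 2860 = 1551 m³.

V ≈ 1550 m³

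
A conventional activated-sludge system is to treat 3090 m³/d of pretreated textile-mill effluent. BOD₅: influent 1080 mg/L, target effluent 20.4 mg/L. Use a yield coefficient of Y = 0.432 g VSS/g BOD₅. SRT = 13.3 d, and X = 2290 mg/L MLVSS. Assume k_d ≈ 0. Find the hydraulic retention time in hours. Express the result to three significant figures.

τ ≈ 63.8 h

With k_d = 0 the design equation reduces to V = Y Q (S₀−S) θ_c / X = 0.432 × 3090 × (1080 − 20.4) × 13.3 / 2290 = 8215 m³.
HRT = V/Q = 8215 m³ / 3090 m³·d⁻¹ = 2.659 d × 24 = 63.80 h.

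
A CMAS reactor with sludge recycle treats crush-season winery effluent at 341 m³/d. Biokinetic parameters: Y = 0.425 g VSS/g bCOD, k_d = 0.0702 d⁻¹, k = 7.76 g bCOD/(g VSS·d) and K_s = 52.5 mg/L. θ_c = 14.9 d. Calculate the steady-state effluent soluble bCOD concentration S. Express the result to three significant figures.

For a completely mixed reactor with recycle the Lawrence–McCarty relation gives S = K_s·(1 + k_d·θ_c) / [θ_c·(Y·k − k_d) − 1] = 52.5 × (1 + 0.0702 × 14.9) / [14.9 × (0.425 × 7.76 − 0.0702) − 1] = 107.4 / 47.09 = 2.281 mg/L.

S ≈ 2.28 mg/L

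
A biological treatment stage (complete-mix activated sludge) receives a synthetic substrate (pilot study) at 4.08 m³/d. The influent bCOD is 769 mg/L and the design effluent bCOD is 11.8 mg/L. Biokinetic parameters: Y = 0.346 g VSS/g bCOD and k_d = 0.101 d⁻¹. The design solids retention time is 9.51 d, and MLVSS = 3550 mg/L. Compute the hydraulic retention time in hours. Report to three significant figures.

τ ≈ 8.59 h

Rearranging the biomass balance for a CMAS with decay, V = Y·Q·ΔS·θ_c / [X·(1+k_d θ_c)] = 0.346 × 4.08 × (769 − 11.8) × 9.51 / [3550 × (1 + 0.101 × 9.51)] = 1.02×10^4 / 6960 = 1.461 m³.
Hydraulic retention time τ = V/Q = 1.461 / 4.08 = 0.3580 d = 8.592 h.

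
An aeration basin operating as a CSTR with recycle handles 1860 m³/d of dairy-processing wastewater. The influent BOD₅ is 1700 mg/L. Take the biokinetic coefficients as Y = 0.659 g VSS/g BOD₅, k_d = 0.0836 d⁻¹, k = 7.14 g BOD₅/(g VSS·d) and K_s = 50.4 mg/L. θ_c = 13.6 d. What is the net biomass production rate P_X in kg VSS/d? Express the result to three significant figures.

For a completely mixed reactor with recycle the Lawrence–McCarty relation gives S = K_s·(1 + k_d·θ_c) / [θ_c·(Y·k − k_d) − 1] = 50.4 × (1 + 0.0836 × 13.6) / [13.6 × (0.659 × 7.14 − 0.0836) − 1] = 107.7 / 61.85 = 1.741 mg/L.
Y_obs = Y / (1 + k_d θ_c) = 0.659 / (1 + 0.0836 × 13.6) = 0.659 / 2.137 = 0.3084.
Q·(S₀ − S) = 1860 × (1700 − 1.74) × 10⁻³ = 3159 kg/d removed.
Biomass produced: P_X = Y_obs·Q·ΔS = 0.3084 × 3159 ≈ 974.1 kg VSS/d.

P_X ≈ 974 kg VSS/d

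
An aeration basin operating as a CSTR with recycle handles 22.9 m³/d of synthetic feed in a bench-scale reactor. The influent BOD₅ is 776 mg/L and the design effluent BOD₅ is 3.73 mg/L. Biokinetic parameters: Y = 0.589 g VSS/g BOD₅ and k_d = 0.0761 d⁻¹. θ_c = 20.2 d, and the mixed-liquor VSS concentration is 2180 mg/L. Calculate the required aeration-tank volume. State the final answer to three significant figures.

Steady-state biomass mass balance: V·X·(1 + k_d·θ_c) = Y·Q·(S₀ − S)·θ_c, so V = 0.589 × 22.9 × (776 − 3.73) × 20.2 / [2180 × (1 + 0.0761 × 20.2)] = 2.1×10^5 / 5531 = 38.04 m³.

V ≈ 38.0 m³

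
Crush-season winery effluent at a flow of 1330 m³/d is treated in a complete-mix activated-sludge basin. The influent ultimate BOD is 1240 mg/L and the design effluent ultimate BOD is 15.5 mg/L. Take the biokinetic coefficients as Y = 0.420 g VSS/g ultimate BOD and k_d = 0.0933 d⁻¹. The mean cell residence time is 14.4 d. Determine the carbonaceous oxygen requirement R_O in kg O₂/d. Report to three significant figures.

R_O ≈ 1210 kg O₂/d

The observed yield is Y_obs = Y/(1 + k_d·θ_c) = 0.420 / (1 + 0.0933 × 14.4) = 0.420 / 2.344 = 0.1792 g VSS per g ultimate BOD removed.
Mass of ultimate BOD removed per day: Q(S₀ − S) = 1330 × 1224 g/m³ = 1629 kg/d.
P_X = Y_obs·Q·(S₀ − S) = 0.1792 × 1629 = 291.9 kg VSS/d.
Carbonaceous O₂ demand = substrate oxidised − cell-mass equivalent = 1629 − 1.42 × 291.9 = 1214 kg O₂/d.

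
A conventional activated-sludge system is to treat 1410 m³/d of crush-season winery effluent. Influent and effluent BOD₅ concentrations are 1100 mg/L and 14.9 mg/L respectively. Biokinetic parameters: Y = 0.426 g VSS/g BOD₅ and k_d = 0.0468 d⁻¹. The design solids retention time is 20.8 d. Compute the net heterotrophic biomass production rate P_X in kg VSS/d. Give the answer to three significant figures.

P_X ≈ 330 kg VSS/d

Y_obs = Y / (1 + k_d θ_c) = 0.426 / (1 + 0.0468 × 20.8) = 0.426 / 1.973 = 0.2159.
Mass of BOD₅ removed per day: Q(S₀ − S) = 1410 × 1085 g/m³ = 1530 kg/d.
P_X = Y_obs · Q(S₀ − S) = 0.2159 × 1530 = 330.3 kg VSS/d.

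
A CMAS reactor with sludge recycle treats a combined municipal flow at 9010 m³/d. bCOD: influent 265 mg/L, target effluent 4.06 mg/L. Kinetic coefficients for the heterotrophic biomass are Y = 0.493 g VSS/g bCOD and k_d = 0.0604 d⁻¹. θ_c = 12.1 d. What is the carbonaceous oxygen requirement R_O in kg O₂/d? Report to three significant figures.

R_O ≈ 1400 kg O₂/d

Observed yield with endogenous decay: Y_obs = Y / (1 + k_d·θ_c) = 0.493 / (1 + 0.0604 × 12.1) = 0.493 / 1.731 = 0.2848 g VSS/g bCOD.
Mass of bCOD removed per day: Q(S₀ − S) = 9010 × 260.9 g/m³ = 2351 kg/d.
Net sludge production P_X = 0.2848 × 2351 = 669.7 kg VSS/d.
Carbonaceous O₂ demand = substrate oxidised − cell-mass equivalent = 2351 − 1.42 × 669.7 = 1400 kg O₂/d.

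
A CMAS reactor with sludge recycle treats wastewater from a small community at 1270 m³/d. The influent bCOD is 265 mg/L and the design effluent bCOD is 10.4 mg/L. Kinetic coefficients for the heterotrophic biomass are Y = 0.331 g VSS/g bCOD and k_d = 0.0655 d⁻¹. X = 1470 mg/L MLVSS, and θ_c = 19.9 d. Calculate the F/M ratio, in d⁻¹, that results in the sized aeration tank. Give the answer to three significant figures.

F/M ≈ 0.364 d⁻¹

Steady-state biomass mass balance: V·X·(1 + k_d·θ_c) = Y·Q·(S₀ − S)·θ_c, so V = 0.331 × 1270 × (265 − 10.4) × 19.9 / [1470 × (1 + 0.0655 × 19.9)] = 2.13×10^6 / 3386 = 629.0 m³.
F/M = Q·S₀ / (V·X) = 1270 × 265 / (629.0 × 1470) = 0.3640 g bCOD·(g VSS·d)⁻¹.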